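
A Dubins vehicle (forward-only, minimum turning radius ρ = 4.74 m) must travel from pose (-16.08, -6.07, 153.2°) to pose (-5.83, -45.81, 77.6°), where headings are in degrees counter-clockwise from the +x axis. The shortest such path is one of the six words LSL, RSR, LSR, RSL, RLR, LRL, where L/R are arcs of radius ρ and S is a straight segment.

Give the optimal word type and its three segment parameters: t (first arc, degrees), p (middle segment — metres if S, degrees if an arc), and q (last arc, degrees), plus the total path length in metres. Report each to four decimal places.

LSL: t = 129.4759°, p = 35.3530 m, q = 154.9241°, L = 58.8810 m

Let ψ = atan2(Δy, Δx) = atan2(-39.74, 10.25) = -75.5371° be the start→goal bearing.
Normalize: d = |goal − start| / ρ = 41.040591/4.74 = 8.658353, α = (θ_start − ψ) mod 360° = 228.7371° = 3.992216 rad, β = (θ_goal − ψ) mod 360° = 153.1371° = 2.672747 rad.
Common terms: sin α = -0.751692, cos α = -0.659515, sin β = 0.451857, cos β = -0.892090, cos(α−β) = 0.248690, d² = 74.967068. Work in radians in the unit-radius frame; every candidate has L = ρ·(t + p + q).
LSL: p² = 2 + d² − 2cos(α−β) + 2d(sin α − sin β) = 55.628195; p = √p² = 7.458431; φ = atan2(cos β − cos α, d + sin α − sin β) = -0.031188 rad; t = (φ − α) mod 2π = 2.259781 rad, q = (β − φ) mod 2π = 2.703935 rad → L = 4.74·(2.259781 + 7.458431 + 2.703935) = 4.74·12.422148 = 58.880979 m
RSR: p² = 2 + d² − 2cos(α−β) + 2d(sin β − sin α) = 97.311181; p = √p² = 9.864643; φ = atan2(cos α − cos β, d − sin α + sin β) = 0.023579 rad; t = (α − φ) mod 2π = 3.968637 rad, q = (φ − β) mod 2π = 3.634017 rad → L = 4.74·(3.968637 + 9.864643 + 3.634017) = 4.74·17.467297 = 82.794989 m
LSR: p² = d² − 2 + 2cos(α−β) + 2d(sin α + sin β) = 68.272299; p = √p² = 8.262705; φ = atan2(−cos α − cos β, d + sin α + sin β) − atan2(−2, p) = 0.421026 rad; t = (φ − α) mod 2π = 2.711996 rad, q = (φ − β) mod 2π = 4.031465 rad → L = 4.74·(2.711996 + 8.262705 + 4.031465) = 4.74·15.006166 = 71.129225 m
RSL: p² = d² − 2 + 2cos(α−β) − 2d(sin α + sin β) = 78.656597; p = √p² = 8.868855; φ = atan2(cos α + cos β, d − sin α − sin β) − atan2(2, p) = -0.393302 rad; t = (α − φ) mod 2π = 4.385518 rad, q = (β − φ) mod 2π = 3.066049 rad → L = 4.74·(4.385518 + 8.868855 + 3.066049) = 4.74·16.320422 = 77.358800 m
RLR: c = (6 − d² + 2cos(α−β) + 2d(sin α − sin β))/8 = -11.163898, |c| > 1 → infeasible
LRL: c = (6 − d² + 2cos(α−β) − 2d(sin α − sin β))/8 = -5.953524, |c| > 1 → infeasible
Shortest: LSL with L = 58.880979 m ≈ 58.8810 m
Convert LSL to answer units (arcs ×180/π): t = 2.259781·180/π = 129.4759°, p = ρ·p = 4.74·7.458431 = 35.3530 m, q = 2.703935·180/π = 154.9241°, L = 58.8810 m.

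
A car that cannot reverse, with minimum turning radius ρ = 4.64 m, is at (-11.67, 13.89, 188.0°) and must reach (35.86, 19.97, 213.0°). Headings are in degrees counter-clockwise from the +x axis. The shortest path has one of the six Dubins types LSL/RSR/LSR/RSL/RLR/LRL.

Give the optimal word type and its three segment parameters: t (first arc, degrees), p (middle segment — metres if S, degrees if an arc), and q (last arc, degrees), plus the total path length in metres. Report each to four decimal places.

Let ψ = atan2(Δy, Δx) = atan2(6.08, 47.53) = 7.2896° be the start→goal bearing.
Normalize: d = |goal − start| / ρ = 47.917296/4.64 = 10.327004, α = (θ_start − ψ) mod 360° = 180.7104° = 3.153991 rad, β = (θ_goal − ψ) mod 360° = 205.7104° = 3.590323 rad.
Common terms: sin α = -0.012398, cos α = -0.999923, sin β = -0.433822, cos β = -0.900999, cos(α−β) = 0.906308, d² = 106.647002. Work in radians in the unit-radius frame; every candidate has L = ρ·(t + p + q).
LSL: p² = 2 + d² − 2cos(α−β) + 2d(sin α − sin β) = 115.538485; p = √p² = 10.748883; φ = atan2(cos β − cos α, d + sin α − sin β) = 0.009203 rad; t = (φ − α) mod 2π = 3.138398 rad, q = (β − φ) mod 2π = 3.581120 rad → L = 4.64·(3.138398 + 10.748883 + 3.581120) = 4.64·17.468401 = 81.053379 m
RSR: p² = 2 + d² − 2cos(α−β) + 2d(sin β − sin α) = 98.130288; p = √p² = 9.906073; φ = atan2(cos α − cos β, d − sin α + sin β) = -0.009986 rad; t = (α − φ) mod 2π = 3.163977 rad, q = (φ − β) mod 2π = 2.682876 rad → L = 4.64·(3.163977 + 9.906073 + 2.682876) = 4.64·15.752926 = 73.093578 m
LSR: p² = d² − 2 + 2cos(α−β) + 2d(sin α + sin β) = 97.243392; p = √p² = 9.861206; φ = atan2(−cos α − cos β, d + sin α + sin β) − atan2(−2, p) = 0.390164 rad; t = (φ − α) mod 2π = 3.519359 rad, q = (φ − β) mod 2π = 3.083027 rad → L = 4.64·(3.519359 + 9.861206 + 3.083027) = 4.64·16.463592 = 76.391066 m
RSL: p² = d² − 2 + 2cos(α−β) − 2d(sin α + sin β) = 115.675844; p = √p² = 10.755271; φ = atan2(cos α + cos β, d − sin α − sin β) − atan2(2, p) = -0.358506 rad; t = (α − φ) mod 2π = 3.512497 rad, q = (β − φ) mod 2π = 3.948829 rad → L = 4.64·(3.512497 + 10.755271 + 3.948829) = 4.64·18.216597 = 84.525010 m
RLR: c = (6 − d² + 2cos(α−β) + 2d(sin α − sin β))/8 = -11.266286, |c| > 1 → infeasible
LRL: c = (6 − d² + 2cos(α−β) − 2d(sin α − sin β))/8 = -13.442311, |c| > 1 → infeasible
Shortest: RSR with L = 73.093578 m ≈ 73.0936 m
Convert RSR to answer units (arcs ×180/π): t = 3.163977·180/π = 181.2825°, p = ρ·p = 4.64·9.906073 = 45.9642 m, q = 2.682876·180/π = 153.7175°, L = 73.0936 m.

RSR: t = 181.2825°, p = 45.9642 m, q = 153.7175°, L = 73.0936 m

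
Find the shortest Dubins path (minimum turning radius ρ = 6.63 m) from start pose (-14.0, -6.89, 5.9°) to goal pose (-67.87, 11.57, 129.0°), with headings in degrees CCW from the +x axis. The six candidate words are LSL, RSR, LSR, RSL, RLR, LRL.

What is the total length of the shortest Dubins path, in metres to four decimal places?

Let ψ = atan2(Δy, Δx) = atan2(18.46, -53.87) = 161.0846° be the start→goal bearing.
Normalize: d = |goal − start| / ρ = 56.945136/6.63 = 8.589010, α = (θ_start − ψ) mod 360° = 204.8154° = 3.574703 rad, β = (θ_goal − ψ) mod 360° = 327.9154° = 5.723203 rad.
Common terms: sin α = -0.419696, cos α = -0.907665, sin β = -0.531171, cos β = 0.847265, cos(α−β) = -0.546102, d² = 73.771092. Work in radians in the unit-radius frame; every candidate has L = ρ·(t + p + q).
LSL: p² = 2 + d² − 2cos(α−β) + 2d(sin α − sin β) = 78.778213; p = √p² = 8.875709; φ = atan2(cos β − cos α, d + sin α − sin β) = 0.199034 rad; t = (φ − α) mod 2π = 2.907516 rad, q = (β − φ) mod 2π = 5.524169 rad → L = 6.63·(2.907516 + 8.875709 + 5.524169) = 6.63·17.307395 = 114.748027 m
RSR: p² = 2 + d² − 2cos(α−β) + 2d(sin β − sin α) = 74.948378; p = √p² = 8.657273; φ = atan2(cos α − cos β, d − sin α + sin β) = -0.204126 rad; t = (α − φ) mod 2π = 3.778829 rad, q = (φ − β) mod 2π = 0.355856 rad → L = 6.63·(3.778829 + 8.657273 + 0.355856) = 6.63·12.791958 = 84.810683 m
LSR: p² = d² − 2 + 2cos(α−β) + 2d(sin α + sin β) = 54.344877; p = √p² = 7.371898; φ = atan2(−cos α − cos β, d + sin α + sin β) − atan2(−2, p) = 0.272831 rad; t = (φ − α) mod 2π = 2.981313 rad, q = (φ − β) mod 2π = 0.832813 rad → L = 6.63·(2.981313 + 7.371898 + 0.832813) = 6.63·11.186024 = 74.163341 m
RSL: p² = d² − 2 + 2cos(α−β) − 2d(sin α + sin β) = 87.012899; p = √p² = 9.328070; φ = atan2(cos α + cos β, d − sin α − sin β) − atan2(2, p) = -0.217540 rad; t = (α − φ) mod 2π = 3.792243 rad, q = (β − φ) mod 2π = 5.940744 rad → L = 6.63·(3.792243 + 9.328070 + 5.940744) = 6.63·19.061057 = 126.374809 m
RLR: c = (6 − d² + 2cos(α−β) + 2d(sin α − sin β))/8 = -8.368547, |c| > 1 → infeasible
LRL: c = (6 − d² + 2cos(α−β) − 2d(sin α − sin β))/8 = -8.847277, |c| > 1 → infeasible
Shortest: LSR with L = 74.163341 m ≈ 74.1633 m

74.1633 m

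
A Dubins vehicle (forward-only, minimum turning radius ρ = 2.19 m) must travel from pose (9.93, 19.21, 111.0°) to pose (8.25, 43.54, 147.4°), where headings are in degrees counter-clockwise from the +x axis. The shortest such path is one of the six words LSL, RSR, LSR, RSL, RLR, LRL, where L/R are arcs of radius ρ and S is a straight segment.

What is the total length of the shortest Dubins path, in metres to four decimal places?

24.7032 m

Let ψ = atan2(Δy, Δx) = atan2(24.33, -1.68) = 93.9500° be the start→goal bearing.
Normalize: d = |goal − start| / ρ = 24.387933/2.19 = 11.136043, α = (θ_start − ψ) mod 360° = 17.0500° = 0.297578 rad, β = (θ_goal − ψ) mod 360° = 53.4500° = 0.932878 rad.
Common terms: sin α = 0.293206, cos α = 0.956049, sin β = 0.803337, cos β = 0.595525, cos(α−β) = 0.804894, d² = 124.011447. Work in radians in the unit-radius frame; every candidate has L = ρ·(t + p + q).
LSL: p² = 2 + d² − 2cos(α−β) + 2d(sin α − sin β) = 113.039965; p = √p² = 10.632025; φ = atan2(cos β − cos α, d + sin α − sin β) = -0.033916 rad; t = (φ − α) mod 2π = 5.951691 rad, q = (β − φ) mod 2π = 0.966794 rad → L = 2.19·(5.951691 + 10.632025 + 0.966794) = 2.19·17.550511 = 38.435618 m
RSR: p² = 2 + d² − 2cos(α−β) + 2d(sin β − sin α) = 135.763353; p = √p² = 11.651753; φ = atan2(cos α − cos β, d − sin α + sin β) = 0.030947 rad; t = (α − φ) mod 2π = 0.266631 rad, q = (φ − β) mod 2π = 5.381254 rad → L = 2.19·(0.266631 + 11.651753 + 5.381254) = 2.19·17.299639 = 37.886209 m
LSR: p² = d² − 2 + 2cos(α−β) + 2d(sin α + sin β) = 148.043526; p = √p² = 12.167314; φ = atan2(−cos α − cos β, d + sin α + sin β) − atan2(−2, p) = 0.036752 rad; t = (φ − α) mod 2π = 6.022360 rad, q = (φ − β) mod 2π = 5.387060 rad → L = 2.19·(6.022360 + 12.167314 + 5.387060) = 2.19·23.576733 = 51.633045 m
RSL: p² = d² − 2 + 2cos(α−β) − 2d(sin α + sin β) = 99.198943; p = √p² = 9.959867; φ = atan2(cos α + cos β, d − sin α − sin β) − atan2(2, p) = -0.044837 rad; t = (α − φ) mod 2π = 0.342415 rad, q = (β − φ) mod 2π = 0.977714 rad → L = 2.19·(0.342415 + 9.959867 + 0.977714) = 2.19·11.279996 = 24.703190 m
RLR: c = (6 − d² + 2cos(α−β) + 2d(sin α − sin β))/8 = -15.970419, |c| > 1 → infeasible
LRL: c = (6 − d² + 2cos(α−β) − 2d(sin α − sin β))/8 = -13.129996, |c| > 1 → infeasible
Shortest: RSL with L = 24.703190 m ≈ 24.7032 m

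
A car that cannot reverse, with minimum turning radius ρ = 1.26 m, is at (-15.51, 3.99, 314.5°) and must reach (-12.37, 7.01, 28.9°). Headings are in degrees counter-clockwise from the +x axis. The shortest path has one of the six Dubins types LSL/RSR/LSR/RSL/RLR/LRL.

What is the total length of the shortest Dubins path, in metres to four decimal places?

5.4003 m

Let ψ = atan2(Δy, Δx) = atan2(3.02, 3.14) = 43.8840° be the start→goal bearing.
Normalize: d = |goal − start| / ρ = 4.356604/1.26 = 3.457622, α = (θ_start − ψ) mod 360° = 270.6160° = 4.723140 rad, β = (θ_goal − ψ) mod 360° = 345.0160° = 6.021665 rad.
Common terms: sin α = -0.999942, cos α = 0.010751, sin β = -0.258549, cos β = 0.965998, cos(α−β) = 0.268920, d² = 11.955152. Work in radians in the unit-radius frame; every candidate has L = ρ·(t + p + q).
LSL: p² = 2 + d² − 2cos(α−β) + 2d(sin α − sin β) = 8.290398; p = √p² = 2.879305; φ = atan2(cos β − cos α, d + sin α − sin β) = 0.338172 rad; t = (φ − α) mod 2π = 1.898217 rad, q = (β − φ) mod 2π = 5.683494 rad → L = 1.26·(1.898217 + 2.879305 + 5.683494) = 1.26·10.461015 = 13.180879 m
RSR: p² = 2 + d² − 2cos(α−β) + 2d(sin β − sin α) = 18.544227; p = √p² = 4.306301; φ = atan2(cos α − cos β, d − sin α + sin β) = -0.223686 rad; t = (α − φ) mod 2π = 4.946827 rad, q = (φ − β) mod 2π = 0.037834 rad → L = 1.26·(4.946827 + 4.306301 + 0.037834) = 1.26·9.290961 = 11.706611 m
LSR: p² = d² − 2 + 2cos(α−β) + 2d(sin α + sin β) = 1.790217; p = √p² = 1.337990; φ = atan2(−cos α − cos β, d + sin α + sin β) − atan2(−2, p) = 0.563203 rad; t = (φ − α) mod 2π = 2.123248 rad, q = (φ − β) mod 2π = 0.824723 rad → L = 1.26·(2.123248 + 1.337990 + 0.824723) = 1.26·4.285961 = 5.400311 m
RSL: p² = d² − 2 + 2cos(α−β) − 2d(sin α + sin β) = 19.195768; p = √p² = 4.381297; φ = atan2(cos α + cos β, d − sin α − sin β) − atan2(2, p) = -0.224013 rad; t = (α − φ) mod 2π = 4.947153 rad, q = (β − φ) mod 2π = 6.245678 rad → L = 1.26·(4.947153 + 4.381297 + 6.245678) = 1.26·15.574129 = 19.623402 m
RLR: c = (6 − d² + 2cos(α−β) + 2d(sin α − sin β))/8 = -1.318028, |c| > 1 → infeasible
LRL: c = (6 − d² + 2cos(α−β) − 2d(sin α − sin β))/8 = -0.036300; p = 2π − arccos c = 4.676081 rad; φ = atan2(cos β − cos α, d + sin α − sin β) = 0.338172 rad; t = (φ − α + p/2) mod 2π = 4.236257 rad, q = (β − α − t + p) mod 2π = 1.738349 rad → L = 1.26·(4.236257 + 4.676081 + 1.738349) = 1.26·10.650687 = 13.419866 m
Shortest: LSR with L = 5.400311 m ≈ 5.4003 m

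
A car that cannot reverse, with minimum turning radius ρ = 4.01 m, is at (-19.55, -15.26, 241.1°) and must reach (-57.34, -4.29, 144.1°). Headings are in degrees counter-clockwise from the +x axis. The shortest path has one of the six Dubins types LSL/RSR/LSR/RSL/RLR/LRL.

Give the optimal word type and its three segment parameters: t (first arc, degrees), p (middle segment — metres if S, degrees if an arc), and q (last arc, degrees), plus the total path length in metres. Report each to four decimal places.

RSR: t = 82.1380°, p = 34.2083 m, q = 14.8620°, L = 40.9971 m

Let ψ = atan2(Δy, Δx) = atan2(10.97, -37.79) = 163.8126° be the start→goal bearing.
Normalize: d = |goal − start| / ρ = 39.350032/4.01 = 9.812976, α = (θ_start − ψ) mod 360° = 77.2874° = 1.348920 rad, β = (θ_goal − ψ) mod 360° = 340.2874° = 5.939136 rad.
Common terms: sin α = 0.975486, cos α = 0.220061, sin β = -0.337302, cos β = 0.941396, cos(α−β) = -0.121869, d² = 96.294488. Work in radians in the unit-radius frame; every candidate has L = ρ·(t + p + q).
LSL: p² = 2 + d² − 2cos(α−β) + 2d(sin α − sin β) = 124.302948; p = √p² = 11.149123; φ = atan2(cos β − cos α, d + sin α − sin β) = 0.064744 rad; t = (φ − α) mod 2π = 4.999010 rad, q = (β − φ) mod 2π = 5.874391 rad → L = 4.01·(4.999010 + 11.149123 + 5.874391) = 4.01·22.022524 = 88.310323 m
RSR: p² = 2 + d² − 2cos(α−β) + 2d(sin β − sin α) = 72.773505; p = √p² = 8.530739; φ = atan2(cos α − cos β, d − sin α + sin β) = -0.084658 rad; t = (α − φ) mod 2π = 1.433578 rad, q = (φ − β) mod 2π = 0.259391 rad → L = 4.01·(1.433578 + 8.530739 + 0.259391) = 4.01·10.223708 = 40.997070 m
LSR: p² = d² − 2 + 2cos(α−β) + 2d(sin α + sin β) = 106.575716; p = √p² = 10.323552; φ = atan2(−cos α − cos β, d + sin α + sin β) − atan2(−2, p) = 0.080683 rad; t = (φ − α) mod 2π = 5.014949 rad, q = (φ − β) mod 2π = 0.424733 rad → L = 4.01·(5.014949 + 10.323552 + 0.424733) = 4.01·15.763234 = 63.210568 m
RSL: p² = d² − 2 + 2cos(α−β) − 2d(sin α + sin β) = 81.525783; p = √p² = 9.029163; φ = atan2(cos α + cos β, d − sin α − sin β) − atan2(2, p) = -0.092062 rad; t = (α − φ) mod 2π = 1.440982 rad, q = (β − φ) mod 2π = 6.031198 rad → L = 4.01·(1.440982 + 9.029163 + 6.031198) = 4.01·16.501343 = 66.170386 m
RLR: c = (6 − d² + 2cos(α−β) + 2d(sin α − sin β))/8 = -8.096688, |c| > 1 → infeasible
LRL: c = (6 − d² + 2cos(α−β) − 2d(sin α − sin β))/8 = -14.537869, |c| > 1 → infeasible
Shortest: RSR with L = 40.997070 m ≈ 40.9971 m
Convert RSR to answer units (arcs ×180/π): t = 1.433578·180/π = 82.1380°, p = ρ·p = 4.01·8.530739 = 34.2083 m, q = 0.259391·180/π = 14.8620°, L = 40.9971 m.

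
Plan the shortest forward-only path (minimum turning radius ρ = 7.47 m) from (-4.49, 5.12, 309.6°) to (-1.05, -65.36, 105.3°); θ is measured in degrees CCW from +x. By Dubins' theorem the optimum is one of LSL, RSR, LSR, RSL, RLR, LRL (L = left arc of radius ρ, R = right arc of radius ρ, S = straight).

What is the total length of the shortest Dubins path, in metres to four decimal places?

Let ψ = atan2(Δy, Δx) = atan2(-70.48, 3.44) = -87.2057° be the start→goal bearing.
Normalize: d = |goal − start| / ρ = 70.563900/7.47 = 9.446305, α = (θ_start − ψ) mod 360° = 36.8057° = 0.642381 rad, β = (θ_goal − ψ) mod 360° = 192.5057° = 3.359859 rad.
Common terms: sin α = 0.599103, cos α = 0.800672, sin β = -0.216537, cos β = -0.976274, cos(α−β) = -0.911403, d² = 89.232683. Work in radians in the unit-radius frame; every candidate has L = ρ·(t + p + q).
LSL: p² = 2 + d² − 2cos(α−β) + 2d(sin α − sin β) = 108.465067; p = √p² = 10.414656; φ = atan2(cos β − cos α, d + sin α − sin β) = -0.171459 rad; t = (φ − α) mod 2π = 5.469346 rad, q = (β − φ) mod 2π = 3.531317 rad → L = 7.47·(5.469346 + 10.414656 + 3.531317) = 7.47·19.415319 = 145.032435 m
RSR: p² = 2 + d² − 2cos(α−β) + 2d(sin β − sin α) = 77.645912; p = √p² = 8.811692; φ = atan2(cos α − cos β, d − sin α + sin β) = 0.203050 rad; t = (α − φ) mod 2π = 0.439331 rad, q = (φ − β) mod 2π = 3.126377 rad → L = 7.47·(0.439331 + 8.811692 + 3.126377) = 7.47·12.377399 = 92.459174 m
LSR: p² = d² − 2 + 2cos(α−β) + 2d(sin α + sin β) = 92.637555; p = √p² = 9.624841; φ = atan2(−cos α − cos β, d + sin α + sin β) − atan2(−2, p) = 0.222744 rad; t = (φ − α) mod 2π = 5.863549 rad, q = (φ − β) mod 2π = 3.146071 rad → L = 7.47·(5.863549 + 9.624841 + 3.146071) = 7.47·18.634460 = 139.199416 m
RSL: p² = d² − 2 + 2cos(α−β) − 2d(sin α + sin β) = 78.182197; p = √p² = 8.842070; φ = atan2(cos α + cos β, d − sin α − sin β) − atan2(2, p) = -0.241820 rad; t = (α − φ) mod 2π = 0.884201 rad, q = (β − φ) mod 2π = 3.601678 rad → L = 7.47·(0.884201 + 8.842070 + 3.601678) = 7.47·13.327949 = 99.559779 m
RLR: c = (6 − d² + 2cos(α−β) + 2d(sin α − sin β))/8 = -8.705739, |c| > 1 → infeasible
LRL: c = (6 − d² + 2cos(α−β) − 2d(sin α − sin β))/8 = -12.558133, |c| > 1 → infeasible
Shortest: RSR with L = 92.459174 m ≈ 92.4592 m

92.4592 m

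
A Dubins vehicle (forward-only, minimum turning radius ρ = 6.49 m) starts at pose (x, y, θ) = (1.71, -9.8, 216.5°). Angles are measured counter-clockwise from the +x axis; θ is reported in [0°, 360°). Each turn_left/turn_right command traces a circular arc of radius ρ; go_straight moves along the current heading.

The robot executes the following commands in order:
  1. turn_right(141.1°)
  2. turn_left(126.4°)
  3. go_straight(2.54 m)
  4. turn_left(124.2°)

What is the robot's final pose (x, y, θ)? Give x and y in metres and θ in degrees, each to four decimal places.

set_pose: (x, y, θ) = (1.7100, -9.8000, 216.5000°), ρ = 6.49
turn_right(141.1°): centre at ρ to the right, rotate −141.1° → (-8.4308, -2.9470, 75.4000°)
turn_left(126.4°): centre at ρ to the left, rotate +126.4° → (-17.1214, 4.7148, 201.8000°)
go_straight(2.54): x += 2.54·cos θ, y += 2.54·sin θ → (-19.4798, 3.7715, 201.8000°)
turn_left(124.2°): centre at ρ to the left, rotate +124.2° → (-20.6988, -7.6348, 326.0000°)

(-20.6988, -7.6348, 326.0000°)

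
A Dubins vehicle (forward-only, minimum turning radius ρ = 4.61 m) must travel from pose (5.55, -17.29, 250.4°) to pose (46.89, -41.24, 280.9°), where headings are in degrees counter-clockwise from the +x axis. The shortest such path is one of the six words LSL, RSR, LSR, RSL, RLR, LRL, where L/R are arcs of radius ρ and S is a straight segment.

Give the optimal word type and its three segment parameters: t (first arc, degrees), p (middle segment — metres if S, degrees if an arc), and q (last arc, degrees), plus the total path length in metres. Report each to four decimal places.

LSR: t = 87.3096°, p = 38.8722 m, q = 56.8096°, L = 50.4680 m

Let ψ = atan2(Δy, Δx) = atan2(-23.95, 41.34) = -30.0855° be the start→goal bearing.
Normalize: d = |goal − start| / ρ = 47.776543/4.61 = 10.363675, α = (θ_start − ψ) mod 360° = 280.4855° = 4.895396 rad, β = (θ_goal − ψ) mod 360° = 310.9855° = 5.427721 rad.
Common terms: sin α = -0.983301, cos α = 0.181987, sin β = -0.754875, cos β = 0.655868, cos(α−β) = 0.861629, d² = 107.405767. Work in radians in the unit-radius frame; every candidate has L = ρ·(t + p + q).
LSL: p² = 2 + d² − 2cos(α−β) + 2d(sin α − sin β) = 102.947852; p = √p² = 10.146322; φ = atan2(cos β − cos α, d + sin α − sin β) = 0.046722 rad; t = (φ − α) mod 2π = 1.434511 rad, q = (β − φ) mod 2π = 5.380999 rad → L = 4.61·(1.434511 + 10.146322 + 5.380999) = 4.61·16.961833 = 78.194049 m
RSR: p² = 2 + d² − 2cos(α−β) + 2d(sin β − sin α) = 112.417165; p = √p² = 10.602696; φ = atan2(cos α − cos β, d − sin α + sin β) = -0.044709 rad; t = (α − φ) mod 2π = 4.940105 rad, q = (φ − β) mod 2π = 0.810755 rad → L = 4.61·(4.940105 + 10.602696 + 0.810755) = 4.61·16.353556 = 75.389893 m
LSR: p² = d² − 2 + 2cos(α−β) + 2d(sin α + sin β) = 71.101235; p = √p² = 8.432155; φ = atan2(−cos α − cos β, d + sin α + sin β) − atan2(−2, p) = 0.136051 rad; t = (φ − α) mod 2π = 1.523840 rad, q = (φ − β) mod 2π = 0.991515 rad → L = 4.61·(1.523840 + 8.432155 + 0.991515) = 4.61·10.947510 = 50.468019 m
RSL: p² = d² − 2 + 2cos(α−β) − 2d(sin α + sin β) = 143.156816; p = √p² = 11.964816; φ = atan2(cos α + cos β, d − sin α − sin β) − atan2(2, p) = -0.096502 rad; t = (α − φ) mod 2π = 4.991898 rad, q = (β − φ) mod 2π = 5.524223 rad → L = 4.61·(4.991898 + 11.964816 + 5.524223) = 4.61·22.480937 = 103.637120 m
RLR: c = (6 − d² + 2cos(α−β) + 2d(sin α − sin β))/8 = -13.052146, |c| > 1 → infeasible
LRL: c = (6 − d² + 2cos(α−β) − 2d(sin α − sin β))/8 = -11.868482, |c| > 1 → infeasible
Shortest: LSR with L = 50.468019 m ≈ 50.4680 m
Convert LSR to answer units (arcs ×180/π): t = 1.523840·180/π = 87.3096°, p = ρ·p = 4.61·8.432155 = 38.8722 m, q = 0.991515·180/π = 56.8096°, L = 50.4680 m.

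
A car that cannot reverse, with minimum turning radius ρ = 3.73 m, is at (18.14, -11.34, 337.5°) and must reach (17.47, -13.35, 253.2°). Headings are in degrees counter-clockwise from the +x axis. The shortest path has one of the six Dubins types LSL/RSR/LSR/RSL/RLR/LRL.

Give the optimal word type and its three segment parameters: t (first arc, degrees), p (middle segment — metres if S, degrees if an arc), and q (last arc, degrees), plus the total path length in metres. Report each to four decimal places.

RLR: t = 4.6368°, p = 330.7031°, q = 50.3663°, L = 25.1098 m

Let ψ = atan2(Δy, Δx) = atan2(-2.01, -0.67) = -108.4349° be the start→goal bearing.
Normalize: d = |goal − start| / ρ = 2.118726/3.73 = 0.568023, α = (θ_start − ψ) mod 360° = 85.9349° = 1.499848 rad, β = (θ_goal − ψ) mod 360° = 1.6349° = 0.028535 rad.
Common terms: sin α = 0.997484, cos α = 0.070889, sin β = 0.028531, cos β = 0.999593, cos(α−β) = 0.099320, d² = 0.322650. Work in radians in the unit-radius frame; every candidate has L = ρ·(t + p + q).
LSL: p² = 2 + d² − 2cos(α−β) + 2d(sin α − sin β) = 3.224786; p = √p² = 1.795769; φ = atan2(cos β − cos α, d + sin α − sin β) = 0.543532 rad; t = (φ − α) mod 2π = 5.326870 rad, q = (β − φ) mod 2π = 5.768188 rad → L = 3.73·(5.326870 + 1.795769 + 5.768188) = 3.73·12.890827 = 48.082784 m
RSR: p² = 2 + d² − 2cos(α−β) + 2d(sin β − sin α) = 1.023236; p = √p² = 1.011551; φ = atan2(cos α − cos β, d − sin α + sin β) = -1.978336 rad; t = (α − φ) mod 2π = 3.478184 rad, q = (φ − β) mod 2π = 4.276314 rad → L = 3.73·(3.478184 + 1.011551 + 4.276314) = 3.73·8.766049 = 32.697363 m
LSR: p² = d² − 2 + 2cos(α−β) + 2d(sin α + sin β) = -0.313109 < 0 → infeasible
RSL: p² = d² − 2 + 2cos(α−β) − 2d(sin α + sin β) = -2.644311 < 0 → infeasible
RLR: c = (6 − d² + 2cos(α−β) + 2d(sin α − sin β))/8 = 0.872096; p = 2π − arccos c = 5.771858 rad; φ = atan2(cos α − cos β, d − sin α + sin β) = -1.978336 rad; t = (α − φ + p/2) mod 2π = 0.080927 rad, q = (α − β − t + p) mod 2π = 0.879058 rad → L = 3.73·(0.080927 + 5.771858 + 0.879058) = 3.73·6.731842 = 25.109772 m
LRL: c = (6 − d² + 2cos(α−β) − 2d(sin α − sin β))/8 = 0.596902; p = 2π − arccos c = 5.352023 rad; φ = atan2(cos β − cos α, d + sin α − sin β) = 0.543532 rad; t = (φ − α + p/2) mod 2π = 1.719696 rad, q = (β − α − t + p) mod 2π = 2.161015 rad → L = 3.73·(1.719696 + 5.352023 + 2.161015) = 3.73·9.232733 = 34.438095 m
Shortest: RLR with L = 25.109772 m ≈ 25.1098 m
Convert RLR to answer units (arcs ×180/π): t = 0.080927·180/π = 4.6368°, p = 5.771858·180/π = 330.7031°, q = 0.879058·180/π = 50.3663°, L = 25.1098 m.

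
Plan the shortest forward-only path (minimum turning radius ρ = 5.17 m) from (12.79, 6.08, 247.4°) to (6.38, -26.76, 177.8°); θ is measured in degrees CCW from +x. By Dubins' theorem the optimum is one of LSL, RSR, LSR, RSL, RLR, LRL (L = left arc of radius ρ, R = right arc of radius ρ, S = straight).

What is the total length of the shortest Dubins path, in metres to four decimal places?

36.0539 m

Let ψ = atan2(Δy, Δx) = atan2(-32.84, -6.41) = -101.0446° be the start→goal bearing.
Normalize: d = |goal − start| / ρ = 33.459733/5.17 = 6.471902, α = (θ_start − ψ) mod 360° = 348.4446° = 6.081506 rad, β = (θ_goal − ψ) mod 360° = 278.8446° = 4.866757 rad.
Common terms: sin α = -0.200315, cos α = 0.979732, sin β = -0.988109, cos β = 0.153756, cos(α−β) = 0.348572, d² = 41.885513. Work in radians in the unit-radius frame; every candidate has L = ρ·(t + p + q).
LSL: p² = 2 + d² − 2cos(α−β) + 2d(sin α − sin β) = 53.385421; p = √p² = 7.306533; φ = atan2(cos β − cos α, d + sin α − sin β) = -0.113288 rad; t = (φ − α) mod 2π = 0.088391 rad, q = (β − φ) mod 2π = 4.980045 rad → L = 5.17·(0.088391 + 7.306533 + 4.980045) = 5.17·12.374969 = 63.978589 m
RSR: p² = 2 + d² − 2cos(α−β) + 2d(sin β − sin α) = 32.991317; p = √p² = 5.743807; φ = atan2(cos α − cos β, d − sin α + sin β) = 0.144303 rad; t = (α − φ) mod 2π = 5.937203 rad, q = (φ − β) mod 2π = 1.560732 rad → L = 5.17·(5.937203 + 5.743807 + 1.560732) = 5.17·13.241741 = 68.459803 m
LSR: p² = d² − 2 + 2cos(α−β) + 2d(sin α + sin β) = 25.199934; p = √p² = 5.019954; φ = atan2(−cos α − cos β, d + sin α + sin β) − atan2(−2, p) = 0.167804 rad; t = (φ − α) mod 2π = 0.369483 rad, q = (φ − β) mod 2π = 1.584232 rad → L = 5.17·(0.369483 + 5.019954 + 1.584232) = 5.17·6.973669 = 36.053870 m
RSL: p² = d² − 2 + 2cos(α−β) − 2d(sin α + sin β) = 55.965381; p = √p² = 7.481001; φ = atan2(cos α + cos β, d − sin α − sin β) − atan2(2, p) = -0.114332 rad; t = (α − φ) mod 2π = 6.195838 rad, q = (β − φ) mod 2π = 4.981089 rad → L = 5.17·(6.195838 + 7.481001 + 4.981089) = 5.17·18.657928 = 96.461489 m
RLR: c = (6 − d² + 2cos(α−β) + 2d(sin α − sin β))/8 = -3.123915, |c| > 1 → infeasible
LRL: c = (6 − d² + 2cos(α−β) − 2d(sin α − sin β))/8 = -5.673178, |c| > 1 → infeasible
Shortest: LSR with L = 36.053870 m ≈ 36.0539 m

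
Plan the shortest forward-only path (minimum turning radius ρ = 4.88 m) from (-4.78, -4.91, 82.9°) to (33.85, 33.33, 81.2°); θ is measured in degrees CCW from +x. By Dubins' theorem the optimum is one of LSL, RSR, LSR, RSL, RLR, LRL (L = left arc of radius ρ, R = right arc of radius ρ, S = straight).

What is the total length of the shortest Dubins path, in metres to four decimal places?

54.8389 m

Let ψ = atan2(Δy, Δx) = atan2(38.24, 38.63) = 44.7093° be the start→goal bearing.
Normalize: d = |goal − start| / ρ = 54.355998/4.88 = 11.138524, α = (θ_start − ψ) mod 360° = 38.1907° = 0.666553 rad, β = (θ_goal − ψ) mod 360° = 36.4907° = 0.636883 rad.
Common terms: sin α = 0.618281, cos α = 0.785957, sin β = 0.594692, cos β = 0.803954, cos(α−β) = 0.999560, d² = 124.066720. Work in radians in the unit-radius frame; every candidate has L = ρ·(t + p + q).
LSL: p² = 2 + d² − 2cos(α−β) + 2d(sin α − sin β) = 124.593083; p = √p² = 11.162127; φ = atan2(cos β − cos α, d + sin α − sin β) = 0.001612 rad; t = (φ − α) mod 2π = 5.618244 rad, q = (β − φ) mod 2π = 0.635270 rad → L = 4.88·(5.618244 + 11.162127 + 0.635270) = 4.88·17.415642 = 84.988332 m
RSR: p² = 2 + d² − 2cos(α−β) + 2d(sin β − sin α) = 123.542118; p = √p² = 11.114950; φ = atan2(cos α − cos β, d − sin α + sin β) = -0.001619 rad; t = (α − φ) mod 2π = 0.668172 rad, q = (φ − β) mod 2π = 5.644684 rad → L = 4.88·(0.668172 + 11.114950 + 5.644684) = 4.88·17.427806 = 85.047694 m
LSR: p² = d² − 2 + 2cos(α−β) + 2d(sin α + sin β) = 151.087293; p = √p² = 12.291757; φ = atan2(−cos α − cos β, d + sin α + sin β) − atan2(−2, p) = 0.033279 rad; t = (φ − α) mod 2π = 5.649911 rad, q = (φ − β) mod 2π = 5.679582 rad → L = 4.88·(5.649911 + 12.291757 + 5.679582) = 4.88·23.621250 = 115.271699 m
RSL: p² = d² − 2 + 2cos(α−β) − 2d(sin α + sin β) = 97.044386; p = √p² = 9.851111; φ = atan2(cos α + cos β, d − sin α − sin β) − atan2(2, p) = -0.041466 rad; t = (α − φ) mod 2π = 0.708019 rad, q = (β − φ) mod 2π = 0.678349 rad → L = 4.88·(0.708019 + 9.851111 + 0.678349) = 4.88·11.237479 = 54.838897 m
RLR: c = (6 − d² + 2cos(α−β) + 2d(sin α − sin β))/8 = -14.442765, |c| > 1 → infeasible
LRL: c = (6 − d² + 2cos(α−β) − 2d(sin α − sin β))/8 = -14.574135, |c| > 1 → infeasible
Shortest: RSL with L = 54.838897 m ≈ 54.8389 m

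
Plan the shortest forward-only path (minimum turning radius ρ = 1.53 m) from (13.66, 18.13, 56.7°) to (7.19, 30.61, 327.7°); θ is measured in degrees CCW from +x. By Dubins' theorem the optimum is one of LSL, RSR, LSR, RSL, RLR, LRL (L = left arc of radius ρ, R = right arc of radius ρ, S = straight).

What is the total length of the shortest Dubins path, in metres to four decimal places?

18.1235 m

Let ψ = atan2(Δy, Δx) = atan2(12.48, -6.47) = 117.4036° be the start→goal bearing.
Normalize: d = |goal − start| / ρ = 14.057429/1.53 = 9.187862, α = (θ_start − ψ) mod 360° = 299.2964° = 5.223708 rad, β = (θ_goal − ψ) mod 360° = 210.2964° = 3.670365 rad.
Common terms: sin α = -0.872100, cos α = 0.489328, sin β = -0.504474, cos β = -0.863427, cos(α−β) = 0.017452, d² = 84.416806. Work in radians in the unit-radius frame; every candidate has L = ρ·(t + p + q).
LSL: p² = 2 + d² − 2cos(α−β) + 2d(sin α − sin β) = 79.626515; p = √p² = 8.923369; φ = atan2(cos β − cos α, d + sin α − sin β) = -0.152184 rad; t = (φ − α) mod 2π = 0.907293 rad, q = (β − φ) mod 2π = 3.822549 rad → L = 1.53·(0.907293 + 8.923369 + 3.822549) = 1.53·13.653211 = 20.889413 m
RSR: p² = 2 + d² − 2cos(α−β) + 2d(sin β − sin α) = 93.137287; p = √p² = 9.650766; φ = atan2(cos α − cos β, d − sin α + sin β) = 0.140634 rad; t = (α − φ) mod 2π = 5.083075 rad, q = (φ − β) mod 2π = 2.753454 rad → L = 1.53·(5.083075 + 9.650766 + 2.753454) = 1.53·17.487294 = 26.755561 m
LSR: p² = d² − 2 + 2cos(α−β) + 2d(sin α + sin β) = 57.156173; p = √p² = 7.560170; φ = atan2(−cos α − cos β, d + sin α + sin β) − atan2(−2, p) = 0.306475 rad; t = (φ − α) mod 2π = 1.365952 rad, q = (φ − β) mod 2π = 2.919295 rad → L = 1.53·(1.365952 + 7.560170 + 2.919295) = 1.53·11.845418 = 18.123489 m
RSL: p² = d² − 2 + 2cos(α−β) − 2d(sin α + sin β) = 107.747248; p = √p² = 10.380137; φ = atan2(cos α + cos β, d − sin α − sin β) − atan2(2, p) = -0.225739 rad; t = (α − φ) mod 2π = 5.449448 rad, q = (β − φ) mod 2π = 3.896105 rad → L = 1.53·(5.449448 + 10.380137 + 3.896105) = 1.53·19.725690 = 30.180306 m
RLR: c = (6 − d² + 2cos(α−β) + 2d(sin α − sin β))/8 = -10.642161, |c| > 1 → infeasible
LRL: c = (6 − d² + 2cos(α−β) − 2d(sin α − sin β))/8 = -8.953314, |c| > 1 → infeasible
Shortest: LSR with L = 18.123489 m ≈ 18.1235 m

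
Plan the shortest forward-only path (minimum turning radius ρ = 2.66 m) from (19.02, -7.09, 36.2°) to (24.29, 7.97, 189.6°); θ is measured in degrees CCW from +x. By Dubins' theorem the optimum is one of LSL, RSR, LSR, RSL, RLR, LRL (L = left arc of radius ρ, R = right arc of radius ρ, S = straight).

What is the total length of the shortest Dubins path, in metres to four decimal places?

Let ψ = atan2(Δy, Δx) = atan2(15.06, 5.27) = 70.7133° be the start→goal bearing.
Normalize: d = |goal − start| / ρ = 15.955454/2.66 = 5.998291, α = (θ_start − ψ) mod 360° = 325.4867° = 5.680814 rad, β = (θ_goal − ψ) mod 360° = 118.8867° = 2.074964 rad.
Common terms: sin α = -0.566598, cos α = 0.823994, sin β = 0.875577, cos β = -0.483078, cos(α−β) = -0.894154, d² = 35.979493. Work in radians in the unit-radius frame; every candidate has L = ρ·(t + p + q).
LSL: p² = 2 + d² − 2cos(α−β) + 2d(sin α − sin β) = 22.466629; p = √p² = 4.739898; φ = atan2(cos β − cos α, d + sin α − sin β) = -0.279380 rad; t = (φ − α) mod 2π = 0.322992 rad, q = (β − φ) mod 2π = 2.354344 rad → L = 2.66·(0.322992 + 4.739898 + 2.354344) = 2.66·7.417233 = 19.729839 m
RSR: p² = 2 + d² − 2cos(α−β) + 2d(sin β − sin α) = 57.068974; p = √p² = 7.554401; φ = atan2(cos α − cos β, d − sin α + sin β) = 0.173896 rad; t = (α − φ) mod 2π = 5.506917 rad, q = (φ − β) mod 2π = 4.382118 rad → L = 2.66·(5.506917 + 7.554401 + 4.382118) = 2.66·17.443437 = 46.399541 m
LSR: p² = d² − 2 + 2cos(α−β) + 2d(sin α + sin β) = 35.897875; p = √p² = 5.991484; φ = atan2(−cos α − cos β, d + sin α + sin β) − atan2(−2, p) = 0.268178 rad; t = (φ − α) mod 2π = 0.870550 rad, q = (φ − β) mod 2π = 4.476400 rad → L = 2.66·(0.870550 + 5.991484 + 4.476400) = 2.66·11.338433 = 30.160232 m
RSL: p² = d² − 2 + 2cos(α−β) − 2d(sin α + sin β) = 28.484494; p = √p² = 5.337087; φ = atan2(cos α + cos β, d − sin α − sin β) − atan2(2, p) = -0.298689 rad; t = (α − φ) mod 2π = 5.979503 rad, q = (β − φ) mod 2π = 2.373652 rad → L = 2.66·(5.979503 + 5.337087 + 2.373652) = 2.66·13.690242 = 36.416043 m
RLR: c = (6 − d² + 2cos(α−β) + 2d(sin α − sin β))/8 = -6.133622, |c| > 1 → infeasible
LRL: c = (6 − d² + 2cos(α−β) − 2d(sin α − sin β))/8 = -1.808329, |c| > 1 → infeasible
Shortest: LSL with L = 19.729839 m ≈ 19.7298 m

19.7298 m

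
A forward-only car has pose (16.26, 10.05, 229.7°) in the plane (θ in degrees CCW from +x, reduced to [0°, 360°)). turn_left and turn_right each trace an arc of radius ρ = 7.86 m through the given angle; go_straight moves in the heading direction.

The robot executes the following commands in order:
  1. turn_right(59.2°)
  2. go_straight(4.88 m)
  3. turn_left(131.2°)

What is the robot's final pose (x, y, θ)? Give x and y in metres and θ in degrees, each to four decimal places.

(-3.8296, -3.6954, 301.7000°)

set_pose: (x, y, θ) = (16.2600, 10.0500, 229.7000°), ρ = 7.86
turn_right(59.2°): centre at ρ to the right, rotate −59.2° → (8.9682, 7.3816, 170.5000°)
go_straight(4.88): x += 4.88·cos θ, y += 4.88·sin θ → (4.1551, 8.1870, 170.5000°)
turn_left(131.2°): centre at ρ to the left, rotate +131.2° → (-3.8296, -3.6954, 301.7000°)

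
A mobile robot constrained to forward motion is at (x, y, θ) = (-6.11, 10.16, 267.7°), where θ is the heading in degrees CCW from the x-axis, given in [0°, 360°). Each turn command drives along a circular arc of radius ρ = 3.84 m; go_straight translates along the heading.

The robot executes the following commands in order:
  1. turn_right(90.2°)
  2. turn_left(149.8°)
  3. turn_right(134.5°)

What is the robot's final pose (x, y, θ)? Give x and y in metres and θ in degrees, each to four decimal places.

(-13.5802, -7.5660, 192.8000°)

set_pose: (x, y, θ) = (-6.1100, 10.1600, 267.7000°), ρ = 3.84
turn_right(90.2°): centre at ρ to the right, rotate −90.2° → (-10.1144, 6.4778, 177.5000°)
turn_left(149.8°): centre at ρ to the left, rotate +149.8° → (-12.3564, -0.5900, 327.3000°)
turn_right(134.5°): centre at ρ to the right, rotate −134.5° → (-13.5802, -7.5660, 192.8000°)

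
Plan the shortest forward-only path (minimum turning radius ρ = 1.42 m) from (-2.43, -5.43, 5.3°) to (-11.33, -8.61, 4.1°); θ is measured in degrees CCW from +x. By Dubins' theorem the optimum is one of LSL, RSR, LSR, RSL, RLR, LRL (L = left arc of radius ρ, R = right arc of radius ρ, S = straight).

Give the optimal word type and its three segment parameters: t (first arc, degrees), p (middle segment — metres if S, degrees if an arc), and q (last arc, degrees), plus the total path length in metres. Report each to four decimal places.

LSL: t = 194.4087°, p = 9.4223 m, q = 164.3913°, L = 18.3147 m

Let ψ = atan2(Δy, Δx) = atan2(-3.18, -8.90) = -160.3380° be the start→goal bearing.
Normalize: d = |goal − start| / ρ = 9.451053/1.42 = 6.655671, α = (θ_start − ψ) mod 360° = 165.6380° = 2.890929 rad, β = (θ_goal − ψ) mod 360° = 164.4380° = 2.869985 rad.
Common terms: sin α = 0.248047, cos α = -0.968748, sin β = 0.268281, cos β = -0.963341, cos(α−β) = 0.999781, d² = 44.297957. Work in radians in the unit-radius frame; every candidate has L = ρ·(t + p + q).
LSL: p² = 2 + d² − 2cos(α−β) + 2d(sin α − sin β) = 44.029060; p = √p² = 6.635440; φ = atan2(cos β − cos α, d + sin α − sin β) = 0.000815 rad; t = (φ − α) mod 2π = 3.393071 rad, q = (β − φ) mod 2π = 2.869170 rad → L = 1.42·(3.393071 + 6.635440 + 2.869170) = 1.42·12.897681 = 18.314707 m
RSR: p² = 2 + d² − 2cos(α−β) + 2d(sin β − sin α) = 44.567731; p = √p² = 6.675907; φ = atan2(cos α − cos β, d − sin α + sin β) = -0.000810 rad; t = (α − φ) mod 2π = 2.891739 rad, q = (φ − β) mod 2π = 3.412390 rad → L = 1.42·(2.891739 + 6.675907 + 3.412390) = 1.42·12.980036 = 18.431651 m
LSR: p² = d² − 2 + 2cos(α−β) + 2d(sin α + sin β) = 51.170533; p = √p² = 7.153358; φ = atan2(−cos α − cos β, d + sin α + sin β) − atan2(−2, p) = 0.535774 rad; t = (φ − α) mod 2π = 3.928030 rad, q = (φ − β) mod 2π = 3.948974 rad → L = 1.42·(3.928030 + 7.153358 + 3.948974) = 1.42·15.030363 = 21.343115 m
RSL: p² = d² − 2 + 2cos(α−β) − 2d(sin α + sin β) = 37.424503; p = √p² = 6.117557; φ = atan2(cos α + cos β, d − sin α − sin β) − atan2(2, p) = -0.620868 rad; t = (α − φ) mod 2π = 3.511797 rad, q = (β − φ) mod 2π = 3.490853 rad → L = 1.42·(3.511797 + 6.117557 + 3.490853) = 1.42·13.120207 = 18.630694 m
RLR: c = (6 − d² + 2cos(α−β) + 2d(sin α − sin β))/8 = -4.570966, |c| > 1 → infeasible
LRL: c = (6 − d² + 2cos(α−β) − 2d(sin α − sin β))/8 = -4.503633, |c| > 1 → infeasible
Shortest: LSL with L = 18.314707 m ≈ 18.3147 m
Convert LSL to answer units (arcs ×180/π): t = 3.393071·180/π = 194.4087°, p = ρ·p = 1.42·6.635440 = 9.4223 m, q = 2.869170·180/π = 164.3913°, L = 18.3147 m.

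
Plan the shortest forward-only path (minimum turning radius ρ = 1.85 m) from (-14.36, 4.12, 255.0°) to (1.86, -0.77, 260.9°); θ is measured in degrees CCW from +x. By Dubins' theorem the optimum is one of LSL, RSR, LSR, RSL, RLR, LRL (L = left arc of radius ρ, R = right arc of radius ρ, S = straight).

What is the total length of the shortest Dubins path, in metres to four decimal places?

19.2033 m

Let ψ = atan2(Δy, Δx) = atan2(-4.89, 16.22) = -16.7770° be the start→goal bearing.
Normalize: d = |goal − start| / ρ = 16.941089/1.85 = 9.157345, α = (θ_start − ψ) mod 360° = 271.7770° = 4.743403 rad, β = (θ_goal − ψ) mod 360° = 277.6770° = 4.846378 rad.
Common terms: sin α = -0.999519, cos α = 0.031009, sin β = -0.991037, cos β = 0.133588, cos(α−β) = 0.994703, d² = 83.856976. Work in radians in the unit-radius frame; every candidate has L = ρ·(t + p + q).
LSL: p² = 2 + d² − 2cos(α−β) + 2d(sin α − sin β) = 83.712222; p = √p² = 9.149438; φ = atan2(cos β − cos α, d + sin α − sin β) = 0.011212 rad; t = (φ − α) mod 2π = 1.550994 rad, q = (β − φ) mod 2π = 4.835166 rad → L = 1.85·(1.550994 + 9.149438 + 4.835166) = 1.85·15.535598 = 28.740856 m
RSR: p² = 2 + d² − 2cos(α−β) + 2d(sin β − sin α) = 84.022919; p = √p² = 9.166402; φ = atan2(cos α − cos β, d − sin α + sin β) = -0.011191 rad; t = (α − φ) mod 2π = 4.754594 rad, q = (φ − β) mod 2π = 1.425617 rad → L = 1.85·(4.754594 + 9.166402 + 1.425617) = 1.85·15.346612 = 28.391233 m
LSR: p² = d² − 2 + 2cos(α−β) + 2d(sin α + sin β) = 47.389963; p = √p² = 6.884037; φ = atan2(−cos α − cos β, d + sin α + sin β) − atan2(−2, p) = 0.259781 rad; t = (φ − α) mod 2π = 1.799563 rad, q = (φ − β) mod 2π = 1.696589 rad → L = 1.85·(1.799563 + 6.884037 + 1.696589) = 1.85·10.380188 = 19.203349 m
RSL: p² = d² − 2 + 2cos(α−β) − 2d(sin α + sin β) = 120.302800; p = √p² = 10.968263; φ = atan2(cos α + cos β, d − sin α − sin β) − atan2(2, p) = -0.165599 rad; t = (α − φ) mod 2π = 4.909002 rad, q = (β − φ) mod 2π = 5.011977 rad → L = 1.85·(4.909002 + 10.968263 + 5.011977) = 1.85·20.889242 = 38.645098 m
RLR: c = (6 − d² + 2cos(α−β) + 2d(sin α − sin β))/8 = -9.502865, |c| > 1 → infeasible
LRL: c = (6 − d² + 2cos(α−β) − 2d(sin α − sin β))/8 = -9.464028, |c| > 1 → infeasible
Shortest: LSR with L = 19.203349 m ≈ 19.2033 m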